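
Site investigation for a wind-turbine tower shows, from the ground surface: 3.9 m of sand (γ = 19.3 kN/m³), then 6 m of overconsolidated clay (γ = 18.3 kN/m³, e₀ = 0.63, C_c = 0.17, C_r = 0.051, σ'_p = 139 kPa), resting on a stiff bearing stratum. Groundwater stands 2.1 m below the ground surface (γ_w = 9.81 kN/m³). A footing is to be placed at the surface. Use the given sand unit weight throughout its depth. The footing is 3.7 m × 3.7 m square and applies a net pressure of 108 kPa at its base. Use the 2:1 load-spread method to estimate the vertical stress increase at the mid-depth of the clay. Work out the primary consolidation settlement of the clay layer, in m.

S_c ≈ 0.012 m

Mid-depth of clay below the ground surface: z = 3.9 + 6/2 = 6.9 m.
Total vertical stress at mid-clay: σ_v = 19.3×3.9 + 18.3×3 = 130.17 kPa.
Pore pressure: u = 9.81×(6.9 − 2.1) = 47.088 kPa.
Initial effective stress: σ'_0 = σ_v − u = 130.17 − 47.088 = 83.082 kPa.
Stress increase at mid-clay by the 2:1 spreading method:
Δσ = qBL/((B+z)(L+z)) = 108×3.7×3.7/((3.7+6.9)(3.7+6.9)) = 13.159 kPa
Final effective stress: σ'_f = 83.082 + 13.159 = 96.241 kPa.
σ'_f = 96.241 ≤ σ'_p = 139 kPa, so the clay remains overconsolidated and only the recompression index applies:
S_c = C_r·H/(1+e₀)·log₁₀(σ'_f/σ'_0) = 0.051×6/1.63×log₁₀(96.241/83.082)
    = 0.18773 × 0.063853 = 0.01199 m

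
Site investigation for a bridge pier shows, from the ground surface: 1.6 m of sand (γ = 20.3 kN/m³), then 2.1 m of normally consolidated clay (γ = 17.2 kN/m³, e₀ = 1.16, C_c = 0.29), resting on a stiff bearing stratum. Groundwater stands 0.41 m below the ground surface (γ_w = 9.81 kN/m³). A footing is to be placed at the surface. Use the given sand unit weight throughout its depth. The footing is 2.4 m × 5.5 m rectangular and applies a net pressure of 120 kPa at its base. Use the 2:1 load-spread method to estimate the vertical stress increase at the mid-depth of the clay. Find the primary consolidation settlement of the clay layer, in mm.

S_c ≈ 104 mm

Mid-depth of clay below the ground surface: z = 1.6 + 2.1/2 = 2.65 m.
Total vertical stress at mid-clay: σ_v = 20.3×1.6 + 17.2×1.05 = 50.54 kPa.
Pore pressure: u = 9.81×(2.65 − 0.41) = 21.974 kPa.
Initial effective stress: σ'_0 = σ_v − u = 50.54 − 21.974 = 28.566 kPa.
Stress increase at mid-clay by the 2:1 spreading method:
Δσ = qBL/((B+z)(L+z)) = 120×2.4×5.5/((2.4+2.65)(5.5+2.65)) = 38.486 kPa
Final effective stress: σ'_f = σ'_0 + Δσ = 28.566 + 38.486 = 67.052 kPa.
Normally consolidated clay, so the full stress increment lies on the virgin compression line:
S_c = C_c·H/(1+e₀)·log₁₀(σ'_f/σ'_0) = 0.29×2.1/(1+1.16)×log₁₀(67.052/28.566)
    = 0.28194 × 0.37056 = 0.1045 m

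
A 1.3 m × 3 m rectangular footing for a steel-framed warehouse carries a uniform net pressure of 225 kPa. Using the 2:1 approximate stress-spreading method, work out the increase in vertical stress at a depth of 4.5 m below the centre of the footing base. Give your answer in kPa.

By the 2:1 method the load spreads at 1 horizontal : 2 vertical, so at depth z the loaded area has grown by z in each plan dimension:
Δσ = qBL/((B+z)(L+z)) = 225×1.3×3/((1.3+4.5)(3+4.5)) = 20.172 kPa

Δσ_z ≈ 20.2 kPa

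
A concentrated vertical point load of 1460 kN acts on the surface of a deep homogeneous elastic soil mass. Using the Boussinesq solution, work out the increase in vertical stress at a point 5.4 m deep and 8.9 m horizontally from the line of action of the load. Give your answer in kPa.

Boussinesq vertical stress below a point load on an elastic half-space:
Δσ_z = 3P/(2πz²) · [1 + (r/z)²]^(−5/2)
r/z = 8.9/5.4 = 1.6481; [1+(r/z)²]^(−5/2) = 0.037557.
Δσ_z = 3×1460/(2π×5.4²) × 0.037557 = 23.906 × 0.037557 = 0.8978 kPa

Δσ_z ≈ 0.898 kPa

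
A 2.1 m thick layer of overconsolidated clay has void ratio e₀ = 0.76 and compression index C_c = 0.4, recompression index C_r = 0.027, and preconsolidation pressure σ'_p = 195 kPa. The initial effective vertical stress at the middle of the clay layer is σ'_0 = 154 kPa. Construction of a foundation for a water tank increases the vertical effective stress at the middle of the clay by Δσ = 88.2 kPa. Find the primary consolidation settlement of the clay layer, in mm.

S_c ≈ 48.2 mm

Final effective stress: σ'_f = 154 + 88.2 = 242.2 kPa.
σ'_f = 242.2 > σ'_p = 195 kPa, so the stress path crosses the preconsolidation pressure — recompression up to σ'_p, then virgin compression beyond:
S_c = H/(1+e₀)·[C_r·log₁₀(σ'_p/σ'_0) + C_c·log₁₀(σ'_f/σ'_p)]
    = 2.1/1.76 × [0.027×log₁₀(195/154) + 0.4×log₁₀(242.2/195)]
    = 1.1932 × [0.0027679 + 0.037656] = 0.04823 m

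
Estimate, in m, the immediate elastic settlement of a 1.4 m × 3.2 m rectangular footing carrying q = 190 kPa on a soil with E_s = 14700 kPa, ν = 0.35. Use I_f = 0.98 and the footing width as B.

S_e ≈ 0.0156 m

Immediate (elastic) settlement: S_e = q·B·(1−ν²)/E_s · I_f.
S_e = 190 × 1.4 × (1 − 0.35²) / 14700 × 0.98
    = 190 × 1.4 × 0.8775 / 14700 × 0.98
    = 0.01556 m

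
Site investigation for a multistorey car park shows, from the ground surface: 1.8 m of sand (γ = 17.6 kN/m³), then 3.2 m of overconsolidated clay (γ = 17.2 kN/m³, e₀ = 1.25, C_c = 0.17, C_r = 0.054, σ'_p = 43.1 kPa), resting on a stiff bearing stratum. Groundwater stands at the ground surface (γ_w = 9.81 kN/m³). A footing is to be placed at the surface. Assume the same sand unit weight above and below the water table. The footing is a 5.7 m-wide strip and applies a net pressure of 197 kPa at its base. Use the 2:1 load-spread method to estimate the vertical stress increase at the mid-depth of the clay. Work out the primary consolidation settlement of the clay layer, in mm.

Mid-depth of clay below the ground surface: z = 1.8 + 3.2/2 = 3.4 m.
Total vertical stress at mid-clay: σ_v = 17.6×1.8 + 17.2×1.6 = 59.2 kPa.
Pore pressure: u = 9.81×(3.4 − 0) = 33.354 kPa.
Initial effective stress: σ'_0 = σ_v − u = 59.2 − 33.354 = 25.846 kPa.
Stress increase at mid-clay by the 2:1 spreading method:
Δσ = qB/(B+z) = 197×5.7/(5.7+3.4) = 123.4 kPa
Final effective stress: σ'_f = 25.846 + 123.4 = 149.25 kPa.
σ'_f = 149.25 > σ'_p = 43.1 kPa, so the stress path crosses the preconsolidation pressure — recompression up to σ'_p, then virgin compression beyond:
S_c = H/(1+e₀)·[C_r·log₁₀(σ'_p/σ'_0) + C_c·log₁₀(σ'_f/σ'_p)]
    = 3.2/2.25 × [0.054×log₁₀(43.1/25.846) + 0.17×log₁₀(149.25/43.1)]
    = 1.4222 × [0.011993 + 0.091704] = 0.1475 m

S_c ≈ 147 mm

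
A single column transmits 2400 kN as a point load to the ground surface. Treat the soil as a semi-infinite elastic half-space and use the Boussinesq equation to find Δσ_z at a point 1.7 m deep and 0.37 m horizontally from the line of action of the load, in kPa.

Boussinesq vertical stress below a point load on an elastic half-space:
Δσ_z = 3P/(2πz²) · [1 + (r/z)²]^(−5/2)
r/z = 0.37/1.7 = 0.21765; [1+(r/z)²]^(−5/2) = 0.89074.
Δσ_z = 3×2400/(2π×1.7²) × 0.89074 = 396.51 × 0.89074 = 353.2 kPa

Δσ_z ≈ 353 kPa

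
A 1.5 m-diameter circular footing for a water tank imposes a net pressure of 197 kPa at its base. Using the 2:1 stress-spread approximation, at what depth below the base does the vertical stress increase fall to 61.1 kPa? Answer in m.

z ≈ 1.19 m

2:1 spreading — at depth z the loaded area has grown by z in each plan dimension:
qD²/(D+z)² = Δσ_z ⇒ z = D(√(q/Δσ_z) − 1) = 1.5×(√(197/61.1) − 1) = 1.193 m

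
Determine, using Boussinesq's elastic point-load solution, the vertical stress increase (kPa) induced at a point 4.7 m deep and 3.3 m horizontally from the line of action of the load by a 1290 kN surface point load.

Boussinesq vertical stress below a point load on an elastic half-space:
Δσ_z = 3P/(2πz²) · [1 + (r/z)²]^(−5/2)
r/z = 3.3/4.7 = 0.70213; [1+(r/z)²]^(−5/2) = 0.36717.
Δσ_z = 3×1290/(2π×4.7²) × 0.36717 = 27.883 × 0.36717 = 10.24 kPa

Δσ_z ≈ 10.2 kPa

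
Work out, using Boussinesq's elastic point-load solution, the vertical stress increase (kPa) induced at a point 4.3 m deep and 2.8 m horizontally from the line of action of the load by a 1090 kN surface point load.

Δσ_z ≈ 11.6 kPa

Boussinesq vertical stress below a point load on an elastic half-space:
Δσ_z = 3P/(2πz²) · [1 + (r/z)²]^(−5/2)
r/z = 2.8/4.3 = 0.65116; [1+(r/z)²]^(−5/2) = 0.41325.
Δσ_z = 3×1090/(2π×4.3²) × 0.41325 = 28.147 × 0.41325 = 11.63 kPa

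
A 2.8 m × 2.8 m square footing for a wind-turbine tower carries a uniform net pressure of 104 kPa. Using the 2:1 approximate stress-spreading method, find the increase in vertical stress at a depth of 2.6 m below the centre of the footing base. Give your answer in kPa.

By the 2:1 method the load spreads at 1 horizontal : 2 vertical, so at depth z the loaded area has grown by z in each plan dimension:
Δσ = qBL/((B+z)(L+z)) = 104×2.8×2.8/((2.8+2.6)(2.8+2.6)) = 27.962 kPa

Δσ_z ≈ 28 kPa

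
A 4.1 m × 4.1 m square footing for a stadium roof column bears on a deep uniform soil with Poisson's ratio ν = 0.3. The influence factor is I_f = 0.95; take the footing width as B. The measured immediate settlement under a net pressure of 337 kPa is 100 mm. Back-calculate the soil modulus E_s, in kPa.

E_s ≈ 11900 kPa

S_e = q·B·(1−ν²)/E_s · I_f  ⇒  E_s = q·B·(1−ν²)·I_f / S_e.
E_s = 337 × 4.1 × 0.91 × 0.95 / 0.1 = 11940 kPa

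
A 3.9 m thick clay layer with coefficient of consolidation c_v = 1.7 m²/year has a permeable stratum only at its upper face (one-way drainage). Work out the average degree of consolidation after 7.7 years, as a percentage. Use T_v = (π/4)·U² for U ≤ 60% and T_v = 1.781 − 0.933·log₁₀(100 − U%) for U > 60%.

U ≈ 90.3 %

Drainage path length: H_d = H = 3.9 m (single drainage).
T_v = c_v·t/H_d² = 1.7×7.7/3.9² = 0.86062.
T_v = 0.86062 corresponds to the U > 60% branch:
U = 1 − 10^((1.781 − T_v)/0.933)/100 = 0.9031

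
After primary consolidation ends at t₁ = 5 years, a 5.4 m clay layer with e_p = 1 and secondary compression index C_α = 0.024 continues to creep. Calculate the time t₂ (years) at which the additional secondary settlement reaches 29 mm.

t₂ ≈ 14 years

S_s = C_α·H/(1+e_p)·log₁₀(t₂/t₁) ⇒ log₁₀(t₂/t₁) = S_s·(1+e_p)/(C_α·H).
log₁₀(t₂/t₁) = 0.029 × (1+1) / (0.024×5.4) = 0.4475
t₂ = t₁ × 10^0.4475 = 5 × 2.802 = 14.01 years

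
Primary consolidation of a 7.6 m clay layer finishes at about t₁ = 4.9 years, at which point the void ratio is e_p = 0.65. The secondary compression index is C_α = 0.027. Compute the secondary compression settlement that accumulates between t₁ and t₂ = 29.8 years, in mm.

S_s ≈ 97.5 mm

Secondary compression: S_s = C_α·H/(1+e_p)·log₁₀(t₂/t₁)
S_s = 0.027×7.6/(1+0.65)×log₁₀(29.8/4.9)
    = 0.1244 × 0.784 = 0.0975 m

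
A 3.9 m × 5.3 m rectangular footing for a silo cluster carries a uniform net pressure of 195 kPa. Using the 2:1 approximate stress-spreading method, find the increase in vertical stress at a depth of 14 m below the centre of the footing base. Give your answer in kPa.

By the 2:1 method the load spreads at 1 horizontal : 2 vertical, so at depth z the loaded area has grown by z in each plan dimension:
Δσ = qBL/((B+z)(L+z)) = 195×3.9×5.3/((3.9+14)(5.3+14)) = 11.667 kPa

Δσ_z ≈ 11.7 kPa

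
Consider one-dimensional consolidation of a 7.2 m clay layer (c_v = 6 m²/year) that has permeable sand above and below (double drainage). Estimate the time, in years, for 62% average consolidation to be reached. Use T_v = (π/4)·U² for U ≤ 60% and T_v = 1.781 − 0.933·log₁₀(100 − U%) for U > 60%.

Drainage path length: H_d = H/2 = 3.6 m (double drainage).
U > 60%: T_v = 1.781 − 0.933·log₁₀(100 − 62) = 0.30706.
t = T_v·H_d²/c_v = 0.30706×3.6²/6 = 0.6632 years.

t ≈ 0.663 years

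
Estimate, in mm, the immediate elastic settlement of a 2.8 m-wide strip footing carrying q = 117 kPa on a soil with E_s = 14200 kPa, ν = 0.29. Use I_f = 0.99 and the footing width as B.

Immediate (elastic) settlement: S_e = q·B·(1−ν²)/E_s · I_f.
S_e = 117 × 2.8 × (1 − 0.29²) / 14200 × 0.99
    = 117 × 2.8 × 0.9159 / 14200 × 0.99
    = 0.02092 m = 20.92 mm

S_e ≈ 20.9 mm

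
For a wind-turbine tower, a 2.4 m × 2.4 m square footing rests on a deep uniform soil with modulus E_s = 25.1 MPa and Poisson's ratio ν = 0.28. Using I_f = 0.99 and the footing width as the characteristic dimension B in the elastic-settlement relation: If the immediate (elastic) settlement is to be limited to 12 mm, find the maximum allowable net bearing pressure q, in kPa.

E_s = 25.1 MPa = 25100 kPa.
S_e = q·B·(1−ν²)/E_s · I_f  ⇒  q = S_e·E_s / (B·(1−ν²)·I_f).
q = 0.012 × 25100 / (2.4 × 0.9216 × 0.99) = 137.6 kPa

q ≈ 138 kPa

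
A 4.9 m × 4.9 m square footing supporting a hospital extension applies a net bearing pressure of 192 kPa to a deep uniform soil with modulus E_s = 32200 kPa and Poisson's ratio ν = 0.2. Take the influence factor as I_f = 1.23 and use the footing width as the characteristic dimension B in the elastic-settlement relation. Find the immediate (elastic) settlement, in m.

S_e ≈ 0.0345 m

Immediate (elastic) settlement: S_e = q·B·(1−ν²)/E_s · I_f.
S_e = 192 × 4.9 × (1 − 0.2²) / 32200 × 1.23
    = 192 × 4.9 × 0.96 / 32200 × 1.23
    = 0.0345 m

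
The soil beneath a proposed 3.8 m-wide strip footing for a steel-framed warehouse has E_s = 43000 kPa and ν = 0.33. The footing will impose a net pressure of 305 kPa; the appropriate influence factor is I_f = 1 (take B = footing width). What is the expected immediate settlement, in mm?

Immediate (elastic) settlement: S_e = q·B·(1−ν²)/E_s · I_f.
S_e = 305 × 3.8 × (1 − 0.33²) / 43000 × 1
    = 305 × 3.8 × 0.8911 / 43000 × 1
    = 0.02402 m = 24.02 mm

S_e ≈ 24 mm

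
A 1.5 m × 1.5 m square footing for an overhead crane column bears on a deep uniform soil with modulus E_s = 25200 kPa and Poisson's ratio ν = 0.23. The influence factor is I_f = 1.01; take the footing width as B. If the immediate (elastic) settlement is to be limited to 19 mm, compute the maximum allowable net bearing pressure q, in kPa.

S_e = q·B·(1−ν²)/E_s · I_f  ⇒  q = S_e·E_s / (B·(1−ν²)·I_f).
q = 0.019 × 25200 / (1.5 × 0.9471 × 1.01) = 333.7 kPa

q ≈ 334 kPa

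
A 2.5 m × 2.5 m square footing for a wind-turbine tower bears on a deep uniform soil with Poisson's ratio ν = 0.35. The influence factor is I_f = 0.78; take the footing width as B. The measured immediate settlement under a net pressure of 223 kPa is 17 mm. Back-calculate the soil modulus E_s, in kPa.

E_s ≈ 22400 kPa

S_e = q·B·(1−ν²)/E_s · I_f  ⇒  E_s = q·B·(1−ν²)·I_f / S_e.
E_s = 223 × 2.5 × 0.8775 × 0.78 / 0.017 = 22450 kPa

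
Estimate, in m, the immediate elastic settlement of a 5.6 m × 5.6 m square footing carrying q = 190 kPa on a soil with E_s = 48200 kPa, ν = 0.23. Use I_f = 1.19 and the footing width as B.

Immediate (elastic) settlement: S_e = q·B·(1−ν²)/E_s · I_f.
S_e = 190 × 5.6 × (1 − 0.23²) / 48200 × 1.19
    = 190 × 5.6 × 0.9471 / 48200 × 1.19
    = 0.02488 m

S_e ≈ 0.0249 m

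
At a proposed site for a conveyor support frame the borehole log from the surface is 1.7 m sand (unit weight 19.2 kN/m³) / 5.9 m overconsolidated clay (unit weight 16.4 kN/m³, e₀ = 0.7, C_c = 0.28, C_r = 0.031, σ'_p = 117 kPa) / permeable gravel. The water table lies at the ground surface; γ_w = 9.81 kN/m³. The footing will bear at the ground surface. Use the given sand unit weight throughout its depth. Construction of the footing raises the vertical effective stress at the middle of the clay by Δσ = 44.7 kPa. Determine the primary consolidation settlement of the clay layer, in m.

Mid-depth of clay below the ground surface: z = 1.7 + 5.9/2 = 4.65 m.
Total vertical stress at mid-clay: σ_v = 19.2×1.7 + 16.4×2.95 = 81.02 kPa.
Pore pressure: u = 9.81×(4.65 − 0) = 45.617 kPa.
Initial effective stress: σ'_0 = σ_v − u = 81.02 − 45.617 = 35.403 kPa.
Final effective stress: σ'_f = 35.403 + 44.7 = 80.103 kPa.
σ'_f = 80.103 ≤ σ'_p = 117 kPa, so the clay remains overconsolidated and only the recompression index applies:
S_c = C_r·H/(1+e₀)·log₁₀(σ'_f/σ'_0) = 0.031×5.9/1.7×log₁₀(80.103/35.403)
    = 0.10759 × 0.35461 = 0.03815 m

S_c ≈ 0.0382 m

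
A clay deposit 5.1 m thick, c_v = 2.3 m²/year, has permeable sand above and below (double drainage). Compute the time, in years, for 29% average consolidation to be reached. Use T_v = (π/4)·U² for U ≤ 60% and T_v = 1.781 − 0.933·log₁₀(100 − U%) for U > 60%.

t ≈ 0.187 years

Drainage path length: H_d = H/2 = 2.55 m (double drainage).
U ≤ 60%: T_v = (π/4)·U² = (π/4)×0.29² = 0.066052.
t = T_v·H_d²/c_v = 0.066052×2.55²/2.3 = 0.1867 years.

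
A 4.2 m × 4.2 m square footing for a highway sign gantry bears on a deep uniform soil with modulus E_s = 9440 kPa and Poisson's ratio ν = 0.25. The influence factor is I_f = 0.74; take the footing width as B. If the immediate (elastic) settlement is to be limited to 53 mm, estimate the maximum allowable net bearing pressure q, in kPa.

q ≈ 172 kPa

S_e = q·B·(1−ν²)/E_s · I_f  ⇒  q = S_e·E_s / (B·(1−ν²)·I_f).
q = 0.053 × 9440 / (4.2 × 0.9375 × 0.74) = 171.7 kPa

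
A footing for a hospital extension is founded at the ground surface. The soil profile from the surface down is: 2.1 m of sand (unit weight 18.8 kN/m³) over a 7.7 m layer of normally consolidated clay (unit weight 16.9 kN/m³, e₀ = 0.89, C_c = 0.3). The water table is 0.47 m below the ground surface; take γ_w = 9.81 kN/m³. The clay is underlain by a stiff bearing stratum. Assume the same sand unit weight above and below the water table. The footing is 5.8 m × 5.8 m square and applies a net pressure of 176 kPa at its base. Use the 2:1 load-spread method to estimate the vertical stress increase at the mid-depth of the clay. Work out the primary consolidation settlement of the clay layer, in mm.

S_c ≈ 325 mm

Mid-depth of clay below the ground surface: z = 2.1 + 7.7/2 = 5.95 m.
Total vertical stress at mid-clay: σ_v = 18.8×2.1 + 16.9×3.85 = 104.55 kPa.
Pore pressure: u = 9.81×(5.95 − 0.47) = 53.759 kPa.
Initial effective stress: σ'_0 = σ_v − u = 104.55 − 53.759 = 50.791 kPa.
Stress increase at mid-clay by the 2:1 spreading method:
Δσ = qBL/((B+z)(L+z)) = 176×5.8×5.8/((5.8+5.95)(5.8+5.95)) = 42.884 kPa
Final effective stress: σ'_f = σ'_0 + Δσ = 50.791 + 42.884 = 93.675 kPa.
Normally consolidated clay, so the full stress increment lies on the virgin compression line:
S_c = C_c·H/(1+e₀)·log₁₀(σ'_f/σ'_0) = 0.3×7.7/(1+0.89)×log₁₀(93.675/50.791)
    = 1.2222 × 0.26584 = 0.3249 m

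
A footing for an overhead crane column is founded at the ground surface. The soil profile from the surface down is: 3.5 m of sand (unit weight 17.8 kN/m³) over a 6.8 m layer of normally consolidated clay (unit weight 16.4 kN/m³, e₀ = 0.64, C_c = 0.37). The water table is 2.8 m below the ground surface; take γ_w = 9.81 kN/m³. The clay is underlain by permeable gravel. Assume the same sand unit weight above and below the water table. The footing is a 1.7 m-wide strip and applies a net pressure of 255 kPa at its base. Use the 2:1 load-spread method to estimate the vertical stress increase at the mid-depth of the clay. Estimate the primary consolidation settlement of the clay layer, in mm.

S_c ≈ 333 mm

Mid-depth of clay below the ground surface: z = 3.5 + 6.8/2 = 6.9 m.
Total vertical stress at mid-clay: σ_v = 17.8×3.5 + 16.4×3.4 = 118.06 kPa.
Pore pressure: u = 9.81×(6.9 − 2.8) = 40.221 kPa.
Initial effective stress: σ'_0 = σ_v − u = 118.06 − 40.221 = 77.839 kPa.
Stress increase at mid-clay by the 2:1 spreading method:
Δσ = qB/(B+z) = 255×1.7/(1.7+6.9) = 50.407 kPa
Final effective stress: σ'_f = σ'_0 + Δσ = 77.839 + 50.407 = 128.25 kPa.
Normally consolidated clay, so the full stress increment lies on the virgin compression line:
S_c = C_c·H/(1+e₀)·log₁₀(σ'_f/σ'_0) = 0.37×6.8/(1+0.64)×log₁₀(128.25/77.839)
    = 1.5341 × 0.21686 = 0.3327 m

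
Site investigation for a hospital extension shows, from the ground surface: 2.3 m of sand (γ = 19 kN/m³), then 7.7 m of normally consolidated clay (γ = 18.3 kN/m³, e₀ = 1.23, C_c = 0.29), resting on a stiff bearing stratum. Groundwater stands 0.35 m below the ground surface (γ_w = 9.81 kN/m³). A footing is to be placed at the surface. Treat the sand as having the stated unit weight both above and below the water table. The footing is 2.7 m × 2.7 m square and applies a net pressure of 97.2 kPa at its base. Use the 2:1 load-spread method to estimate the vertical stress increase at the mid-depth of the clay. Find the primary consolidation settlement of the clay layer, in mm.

S_c ≈ 63.8 mm

Mid-depth of clay below the ground surface: z = 2.3 + 7.7/2 = 6.15 m.
Total vertical stress at mid-clay: σ_v = 19×2.3 + 18.3×3.85 = 114.16 kPa.
Pore pressure: u = 9.81×(6.15 − 0.35) = 56.898 kPa.
Initial effective stress: σ'_0 = σ_v − u = 114.16 − 56.898 = 57.262 kPa.
Stress increase at mid-clay by the 2:1 spreading method:
Δσ = qBL/((B+z)(L+z)) = 97.2×2.7×2.7/((2.7+6.15)(2.7+6.15)) = 9.0471 kPa
Final effective stress: σ'_f = σ'_0 + Δσ = 57.262 + 9.0471 = 66.309 kPa.
Normally consolidated clay, so the full stress increment lies on the virgin compression line:
S_c = C_c·H/(1+e₀)·log₁₀(σ'_f/σ'_0) = 0.29×7.7/(1+1.23)×log₁₀(66.309/57.262)
    = 1.0013 × 0.063706 = 0.06379 m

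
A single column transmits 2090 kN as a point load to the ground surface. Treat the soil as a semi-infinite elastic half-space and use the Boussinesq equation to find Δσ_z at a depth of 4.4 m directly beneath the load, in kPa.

Δσ_z ≈ 51.5 kPa

Boussinesq vertical stress below a point load on an elastic half-space:
Δσ_z = 3P/(2πz²) · [1 + (r/z)²]^(−5/2)
r/z = 0/4.4 = 0; [1+(r/z)²]^(−5/2) = 1.
Δσ_z = 3×2090/(2π×4.4²) × 1 = 51.544 × 1 = 51.54 kPa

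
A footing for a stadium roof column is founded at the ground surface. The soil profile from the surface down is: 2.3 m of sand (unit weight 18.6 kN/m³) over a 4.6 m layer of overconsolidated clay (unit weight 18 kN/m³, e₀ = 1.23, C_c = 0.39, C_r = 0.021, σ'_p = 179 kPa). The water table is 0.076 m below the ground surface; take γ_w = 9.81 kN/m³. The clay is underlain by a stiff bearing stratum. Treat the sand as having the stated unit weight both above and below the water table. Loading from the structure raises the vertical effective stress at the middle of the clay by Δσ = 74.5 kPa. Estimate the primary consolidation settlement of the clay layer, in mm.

Mid-depth of clay below the ground surface: z = 2.3 + 4.6/2 = 4.6 m.
Total vertical stress at mid-clay: σ_v = 18.6×2.3 + 18×2.3 = 84.18 kPa.
Pore pressure: u = 9.81×(4.6 − 0.076) = 44.38 kPa.
Initial effective stress: σ'_0 = σ_v − u = 84.18 − 44.38 = 39.8 kPa.
Final effective stress: σ'_f = 39.8 + 74.5 = 114.3 kPa.
σ'_f = 114.3 ≤ σ'_p = 179 kPa, so the clay remains overconsolidated and only the recompression index applies:
S_c = C_r·H/(1+e₀)·log₁₀(σ'_f/σ'_0) = 0.021×4.6/2.23×log₁₀(114.3/39.8)
    = 0.043319 × 0.45816 = 0.01985 m

S_c ≈ 19.8 mm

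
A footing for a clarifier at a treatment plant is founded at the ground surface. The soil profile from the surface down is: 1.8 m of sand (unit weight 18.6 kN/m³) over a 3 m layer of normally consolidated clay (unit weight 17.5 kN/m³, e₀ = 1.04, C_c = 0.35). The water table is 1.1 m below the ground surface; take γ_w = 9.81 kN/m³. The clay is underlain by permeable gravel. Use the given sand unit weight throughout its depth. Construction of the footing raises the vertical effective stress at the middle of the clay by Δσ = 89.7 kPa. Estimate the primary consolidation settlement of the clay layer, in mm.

S_c ≈ 270 mm

Mid-depth of clay below the ground surface: z = 1.8 + 3/2 = 3.3 m.
Total vertical stress at mid-clay: σ_v = 18.6×1.8 + 17.5×1.5 = 59.73 kPa.
Pore pressure: u = 9.81×(3.3 − 1.1) = 21.582 kPa.
Initial effective stress: σ'_0 = σ_v − u = 59.73 − 21.582 = 38.148 kPa.
Final effective stress: σ'_f = σ'_0 + Δσ = 38.148 + 89.7 = 127.85 kPa.
Normally consolidated clay, so the full stress increment lies on the virgin compression line:
S_c = C_c·H/(1+e₀)·log₁₀(σ'_f/σ'_0) = 0.35×3/(1+1.04)×log₁₀(127.85/38.148)
    = 0.51471 × 0.52523 = 0.2703 m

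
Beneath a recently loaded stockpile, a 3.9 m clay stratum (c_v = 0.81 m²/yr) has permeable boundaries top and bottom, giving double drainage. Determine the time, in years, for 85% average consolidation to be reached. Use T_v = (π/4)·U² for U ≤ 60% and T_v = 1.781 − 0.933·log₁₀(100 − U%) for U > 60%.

Drainage path length: H_d = H/2 = 1.95 m (double drainage).
U > 60%: T_v = 1.781 − 0.933·log₁₀(100 − 85) = 0.68371.
t = T_v·H_d²/c_v = 0.68371×1.95²/0.81 = 3.21 years.

t ≈ 3.21 years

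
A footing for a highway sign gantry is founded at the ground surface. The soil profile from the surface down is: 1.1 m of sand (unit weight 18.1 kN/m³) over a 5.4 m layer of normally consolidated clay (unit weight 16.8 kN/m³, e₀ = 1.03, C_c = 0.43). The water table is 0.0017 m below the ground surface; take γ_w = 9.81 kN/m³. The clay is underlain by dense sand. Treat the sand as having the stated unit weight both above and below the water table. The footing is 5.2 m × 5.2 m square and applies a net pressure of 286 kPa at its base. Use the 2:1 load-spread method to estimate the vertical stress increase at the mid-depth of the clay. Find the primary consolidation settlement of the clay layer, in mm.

Mid-depth of clay below the ground surface: z = 1.1 + 5.4/2 = 3.8 m.
Total vertical stress at mid-clay: σ_v = 18.1×1.1 + 16.8×2.7 = 65.27 kPa.
Pore pressure: u = 9.81×(3.8 − 0.0017) = 37.258 kPa.
Initial effective stress: σ'_0 = σ_v − u = 65.27 − 37.258 = 28.012 kPa.
Stress increase at mid-clay by the 2:1 spreading method:
Δσ = qBL/((B+z)(L+z)) = 286×5.2×5.2/((5.2+3.8)(5.2+3.8)) = 95.475 kPa
Final effective stress: σ'_f = σ'_0 + Δσ = 28.012 + 95.475 = 123.49 kPa.
Normally consolidated clay, so the full stress increment lies on the virgin compression line:
S_c = C_c·H/(1+e₀)·log₁₀(σ'_f/σ'_0) = 0.43×5.4/(1+1.03)×log₁₀(123.49/28.012)
    = 1.1438 × 0.64429 = 0.7369 m

S_c ≈ 737 mm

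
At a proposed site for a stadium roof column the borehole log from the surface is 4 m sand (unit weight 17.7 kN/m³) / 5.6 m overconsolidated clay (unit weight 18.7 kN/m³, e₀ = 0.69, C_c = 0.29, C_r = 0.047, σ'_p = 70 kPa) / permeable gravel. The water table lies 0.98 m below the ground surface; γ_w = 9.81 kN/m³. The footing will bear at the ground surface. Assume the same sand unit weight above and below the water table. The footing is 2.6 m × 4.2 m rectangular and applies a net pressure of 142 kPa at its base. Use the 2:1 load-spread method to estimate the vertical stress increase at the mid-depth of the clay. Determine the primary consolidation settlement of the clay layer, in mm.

S_c ≈ 65.1 mm

Mid-depth of clay below the ground surface: z = 4 + 5.6/2 = 6.8 m.
Total vertical stress at mid-clay: σ_v = 17.7×4 + 18.7×2.8 = 123.16 kPa.
Pore pressure: u = 9.81×(6.8 − 0.98) = 57.094 kPa.
Initial effective stress: σ'_0 = σ_v − u = 123.16 − 57.094 = 66.066 kPa.
Stress increase at mid-clay by the 2:1 spreading method:
Δσ = qBL/((B+z)(L+z)) = 142×2.6×4.2/((2.6+6.8)(4.2+6.8)) = 14.997 kPa
Final effective stress: σ'_f = 66.066 + 14.997 = 81.063 kPa.
σ'_f = 81.063 > σ'_p = 70 kPa, so the stress path crosses the preconsolidation pressure — recompression up to σ'_p, then virgin compression beyond:
S_c = H/(1+e₀)·[C_r·log₁₀(σ'_p/σ'_0) + C_c·log₁₀(σ'_f/σ'_p)]
    = 5.6/1.69 × [0.047×log₁₀(70/66.066) + 0.29×log₁₀(81.063/70)]
    = 3.3136 × [0.0011806 + 0.01848] = 0.06515 m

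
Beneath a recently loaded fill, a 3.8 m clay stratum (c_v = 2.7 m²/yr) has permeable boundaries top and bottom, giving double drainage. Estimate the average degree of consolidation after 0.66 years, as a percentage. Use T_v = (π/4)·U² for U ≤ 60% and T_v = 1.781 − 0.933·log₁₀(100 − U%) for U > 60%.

Drainage path length: H_d = H/2 = 1.9 m (double drainage).
T_v = c_v·t/H_d² = 2.7×0.66/1.9² = 0.49363.
T_v = 0.49363 corresponds to the U > 60% branch:
U = 1 − 10^((1.781 − T_v)/0.933)/100 = 0.7602

U ≈ 76 %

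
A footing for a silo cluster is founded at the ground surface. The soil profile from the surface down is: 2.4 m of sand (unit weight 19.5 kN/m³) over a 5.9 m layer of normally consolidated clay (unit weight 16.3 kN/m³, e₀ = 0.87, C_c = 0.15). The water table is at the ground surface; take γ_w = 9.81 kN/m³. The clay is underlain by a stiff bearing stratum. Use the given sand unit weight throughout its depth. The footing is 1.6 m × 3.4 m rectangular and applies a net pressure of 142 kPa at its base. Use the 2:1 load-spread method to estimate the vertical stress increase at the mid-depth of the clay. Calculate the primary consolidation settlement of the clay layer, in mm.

S_c ≈ 53.9 mm

Mid-depth of clay below the ground surface: z = 2.4 + 5.9/2 = 5.35 m.
Total vertical stress at mid-clay: σ_v = 19.5×2.4 + 16.3×2.95 = 94.885 kPa.
Pore pressure: u = 9.81×(5.35 − 0) = 52.483 kPa.
Initial effective stress: σ'_0 = σ_v − u = 94.885 − 52.483 = 42.402 kPa.
Stress increase at mid-clay by the 2:1 spreading method:
Δσ = qBL/((B+z)(L+z)) = 142×1.6×3.4/((1.6+5.35)(3.4+5.35)) = 12.703 kPa
Final effective stress: σ'_f = σ'_0 + Δσ = 42.402 + 12.703 = 55.105 kPa.
Normally consolidated clay, so the full stress increment lies on the virgin compression line:
S_c = C_c·H/(1+e₀)·log₁₀(σ'_f/σ'_0) = 0.15×5.9/(1+0.87)×log₁₀(55.105/42.402)
    = 0.47326 × 0.1138 = 0.05386 m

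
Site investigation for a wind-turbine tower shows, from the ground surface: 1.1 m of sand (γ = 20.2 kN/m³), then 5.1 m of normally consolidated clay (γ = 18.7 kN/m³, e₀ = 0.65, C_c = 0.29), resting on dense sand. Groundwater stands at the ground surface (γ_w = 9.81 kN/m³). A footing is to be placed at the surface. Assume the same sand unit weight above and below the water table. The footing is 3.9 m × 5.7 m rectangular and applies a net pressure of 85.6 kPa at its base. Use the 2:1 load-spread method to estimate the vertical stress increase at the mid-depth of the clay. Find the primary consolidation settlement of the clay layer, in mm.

S_c ≈ 227 mm

Mid-depth of clay below the ground surface: z = 1.1 + 5.1/2 = 3.65 m.
Total vertical stress at mid-clay: σ_v = 20.2×1.1 + 18.7×2.55 = 69.905 kPa.
Pore pressure: u = 9.81×(3.65 − 0) = 35.806 kPa.
Initial effective stress: σ'_0 = σ_v − u = 69.905 − 35.806 = 34.099 kPa.
Stress increase at mid-clay by the 2:1 spreading method:
Δσ = qBL/((B+z)(L+z)) = 85.6×3.9×5.7/((3.9+3.65)(5.7+3.65)) = 26.956 kPa
Final effective stress: σ'_f = σ'_0 + Δσ = 34.099 + 26.956 = 61.055 kPa.
Normally consolidated clay, so the full stress increment lies on the virgin compression line:
S_c = C_c·H/(1+e₀)·log₁₀(σ'_f/σ'_0) = 0.29×5.1/(1+0.65)×log₁₀(61.055/34.099)
    = 0.89636 × 0.25298 = 0.2268 m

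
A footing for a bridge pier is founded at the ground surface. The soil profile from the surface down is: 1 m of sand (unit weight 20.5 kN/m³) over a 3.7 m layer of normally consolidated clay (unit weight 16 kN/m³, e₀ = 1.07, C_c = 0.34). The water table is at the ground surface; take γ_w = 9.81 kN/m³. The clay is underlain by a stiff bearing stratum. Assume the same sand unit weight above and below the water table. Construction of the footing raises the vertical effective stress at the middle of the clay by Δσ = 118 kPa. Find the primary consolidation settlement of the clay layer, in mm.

Mid-depth of clay below the ground surface: z = 1 + 3.7/2 = 2.85 m.
Total vertical stress at mid-clay: σ_v = 20.5×1 + 16×1.85 = 50.1 kPa.
Pore pressure: u = 9.81×(2.85 − 0) = 27.959 kPa.
Initial effective stress: σ'_0 = σ_v − u = 50.1 − 27.959 = 22.141 kPa.
Final effective stress: σ'_f = σ'_0 + Δσ = 22.141 + 118 = 140.14 kPa.
Normally consolidated clay, so the full stress increment lies on the virgin compression line:
S_c = C_c·H/(1+e₀)·log₁₀(σ'_f/σ'_0) = 0.34×3.7/(1+1.07)×log₁₀(140.14/22.141)
    = 0.60773 × 0.80136 = 0.487 m

S_c ≈ 487 mm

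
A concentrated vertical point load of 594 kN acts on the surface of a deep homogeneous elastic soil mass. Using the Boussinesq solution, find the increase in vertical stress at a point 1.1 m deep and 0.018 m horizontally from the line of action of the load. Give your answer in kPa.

Δσ_z ≈ 234 kPa

Boussinesq vertical stress below a point load on an elastic half-space:
Δσ_z = 3P/(2πz²) · [1 + (r/z)²]^(−5/2)
r/z = 0.018/1.1 = 0.016364; [1+(r/z)²]^(−5/2) = 0.99933.
Δσ_z = 3×594/(2π×1.1²) × 0.99933 = 234.39 × 0.99933 = 234.2 kPa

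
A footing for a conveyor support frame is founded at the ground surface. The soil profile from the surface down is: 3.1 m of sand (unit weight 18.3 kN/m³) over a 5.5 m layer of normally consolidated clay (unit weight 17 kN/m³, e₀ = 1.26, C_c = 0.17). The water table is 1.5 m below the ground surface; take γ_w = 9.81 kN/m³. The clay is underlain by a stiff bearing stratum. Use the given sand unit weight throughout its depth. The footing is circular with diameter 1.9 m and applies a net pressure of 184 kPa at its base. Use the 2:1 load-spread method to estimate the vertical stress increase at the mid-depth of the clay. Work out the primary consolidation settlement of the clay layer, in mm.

S_c ≈ 30 mm

Mid-depth of clay below the ground surface: z = 3.1 + 5.5/2 = 5.85 m.
Total vertical stress at mid-clay: σ_v = 18.3×3.1 + 17×2.75 = 103.48 kPa.
Pore pressure: u = 9.81×(5.85 − 1.5) = 42.673 kPa.
Initial effective stress: σ'_0 = σ_v − u = 103.48 − 42.673 = 60.807 kPa.
Stress increase at mid-clay by the 2:1 spreading method:
Δσ ≈ qD²/(D+z)² = 184×1.9²/(1.9+5.85)² = 11.059 kPa
Final effective stress: σ'_f = σ'_0 + Δσ = 60.807 + 11.059 = 71.866 kPa.
Normally consolidated clay, so the full stress increment lies on the virgin compression line:
S_c = C_c·H/(1+e₀)·log₁₀(σ'_f/σ'_0) = 0.17×5.5/(1+1.26)×log₁₀(71.866/60.807)
    = 0.41372 × 0.07257 = 0.03002 m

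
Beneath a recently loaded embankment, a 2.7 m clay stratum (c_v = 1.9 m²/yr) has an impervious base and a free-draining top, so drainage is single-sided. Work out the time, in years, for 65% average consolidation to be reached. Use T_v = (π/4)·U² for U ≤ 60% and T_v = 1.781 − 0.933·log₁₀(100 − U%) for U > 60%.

Drainage path length: H_d = H = 2.7 m (single drainage).
U > 60%: T_v = 1.781 − 0.933·log₁₀(100 − 65) = 0.34038.
t = T_v·H_d²/c_v = 0.34038×2.7²/1.9 = 1.306 years.

t ≈ 1.31 years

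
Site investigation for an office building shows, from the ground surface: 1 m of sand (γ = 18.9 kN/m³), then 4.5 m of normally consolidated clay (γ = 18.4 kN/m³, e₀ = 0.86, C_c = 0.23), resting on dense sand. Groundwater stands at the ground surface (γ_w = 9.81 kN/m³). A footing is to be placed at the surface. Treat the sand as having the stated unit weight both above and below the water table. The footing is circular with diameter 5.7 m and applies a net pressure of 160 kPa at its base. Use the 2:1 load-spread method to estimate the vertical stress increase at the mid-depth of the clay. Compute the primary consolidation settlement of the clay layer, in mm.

Mid-depth of clay below the ground surface: z = 1 + 4.5/2 = 3.25 m.
Total vertical stress at mid-clay: σ_v = 18.9×1 + 18.4×2.25 = 60.3 kPa.
Pore pressure: u = 9.81×(3.25 − 0) = 31.883 kPa.
Initial effective stress: σ'_0 = σ_v − u = 60.3 − 31.883 = 28.417 kPa.
Stress increase at mid-clay by the 2:1 spreading method:
Δσ ≈ qD²/(D+z)² = 160×5.7²/(5.7+3.25)² = 64.897 kPa
Final effective stress: σ'_f = σ'_0 + Δσ = 28.417 + 64.897 = 93.314 kPa.
Normally consolidated clay, so the full stress increment lies on the virgin compression line:
S_c = C_c·H/(1+e₀)·log₁₀(σ'_f/σ'_0) = 0.23×4.5/(1+0.86)×log₁₀(93.314/28.417)
    = 0.55645 × 0.51637 = 0.2873 m

S_c ≈ 287 mm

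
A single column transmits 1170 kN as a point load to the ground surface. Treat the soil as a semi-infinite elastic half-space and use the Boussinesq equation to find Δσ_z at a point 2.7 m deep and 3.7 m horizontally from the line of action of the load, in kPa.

Δσ_z ≈ 5.45 kPa

Boussinesq vertical stress below a point load on an elastic half-space:
Δσ_z = 3P/(2πz²) · [1 + (r/z)²]^(−5/2)
r/z = 3.7/2.7 = 1.3704; [1+(r/z)²]^(−5/2) = 0.071171.
Δσ_z = 3×1170/(2π×2.7²) × 0.071171 = 76.63 × 0.071171 = 5.454 kPa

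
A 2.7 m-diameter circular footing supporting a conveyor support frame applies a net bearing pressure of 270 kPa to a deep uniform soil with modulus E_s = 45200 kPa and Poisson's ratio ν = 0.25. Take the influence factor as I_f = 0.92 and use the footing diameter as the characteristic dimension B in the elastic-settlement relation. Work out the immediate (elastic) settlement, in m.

Immediate (elastic) settlement: S_e = q·B·(1−ν²)/E_s · I_f.
S_e = 270 × 2.7 × (1 − 0.25²) / 45200 × 0.92
    = 270 × 2.7 × 0.9375 / 45200 × 0.92
    = 0.01391 m

S_e ≈ 0.0139 m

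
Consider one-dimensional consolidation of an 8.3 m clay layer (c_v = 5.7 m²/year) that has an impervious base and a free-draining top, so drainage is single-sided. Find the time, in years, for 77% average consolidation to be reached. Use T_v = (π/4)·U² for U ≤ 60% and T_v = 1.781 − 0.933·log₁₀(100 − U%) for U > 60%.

Drainage path length: H_d = H = 8.3 m (single drainage).
U > 60%: T_v = 1.781 − 0.933·log₁₀(100 − 77) = 0.51051.
t = T_v·H_d²/c_v = 0.51051×8.3²/5.7 = 6.17 years.

t ≈ 6.17 years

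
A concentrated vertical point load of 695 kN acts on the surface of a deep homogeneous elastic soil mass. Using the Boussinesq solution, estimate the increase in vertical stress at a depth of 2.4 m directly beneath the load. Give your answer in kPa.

Boussinesq vertical stress below a point load on an elastic half-space:
Δσ_z = 3P/(2πz²) · [1 + (r/z)²]^(−5/2)
r/z = 0/2.4 = 0; [1+(r/z)²]^(−5/2) = 1.
Δσ_z = 3×695/(2π×2.4²) × 1 = 57.611 × 1 = 57.61 kPa

Δσ_z ≈ 57.6 kPa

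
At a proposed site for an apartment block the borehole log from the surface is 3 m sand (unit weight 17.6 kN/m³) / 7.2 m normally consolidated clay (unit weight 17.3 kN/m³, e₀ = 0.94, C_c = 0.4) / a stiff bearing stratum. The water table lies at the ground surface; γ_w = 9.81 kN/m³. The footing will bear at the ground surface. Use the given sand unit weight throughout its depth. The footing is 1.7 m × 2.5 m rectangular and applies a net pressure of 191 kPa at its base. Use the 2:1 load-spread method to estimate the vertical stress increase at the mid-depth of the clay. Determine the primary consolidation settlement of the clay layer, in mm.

Mid-depth of clay below the ground surface: z = 3 + 7.2/2 = 6.6 m.
Total vertical stress at mid-clay: σ_v = 17.6×3 + 17.3×3.6 = 115.08 kPa.
Pore pressure: u = 9.81×(6.6 − 0) = 64.746 kPa.
Initial effective stress: σ'_0 = σ_v − u = 115.08 − 64.746 = 50.334 kPa.
Stress increase at mid-clay by the 2:1 spreading method:
Δσ = qBL/((B+z)(L+z)) = 191×1.7×2.5/((1.7+6.6)(2.5+6.6)) = 10.747 kPa
Final effective stress: σ'_f = σ'_0 + Δσ = 50.334 + 10.747 = 61.081 kPa.
Normally consolidated clay, so the full stress increment lies on the virgin compression line:
S_c = C_c·H/(1+e₀)·log₁₀(σ'_f/σ'_0) = 0.4×7.2/(1+0.94)×log₁₀(61.081/50.334)
    = 1.4845 × 0.084045 = 0.1248 m

S_c ≈ 125 mm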